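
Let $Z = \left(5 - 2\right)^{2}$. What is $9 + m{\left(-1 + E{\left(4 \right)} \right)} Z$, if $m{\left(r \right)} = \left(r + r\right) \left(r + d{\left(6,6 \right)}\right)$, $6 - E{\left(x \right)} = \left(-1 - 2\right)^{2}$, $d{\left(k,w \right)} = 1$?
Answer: $225$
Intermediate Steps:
$E{\left(x \right)} = -3$ ($E{\left(x \right)} = 6 - \left(-1 - 2\right)^{2} = 6 - \left(-3\right)^{2} = 6 - 9 = -3$)
$m{\left(r \right)} = 2 r \left(1 + r\right)$ ($m{\left(r \right)} = \left(r + r\right) \left(r + 1\right) = 2 r \left(1 + r\right)$)
$Z = 9$ ($Z = 3^{2} = 9$)
$9 + m{\left(-1 + E{\left(4 \right)} \right)} Z = 9 + 2 \left(-1 - 3\right) \left(1 - 4\right) 9 = 9 + 2 \left(-4\right) \left(1 - 4\right) 9 = 9 + 2 \left(-4\right) \left(-3\right) 9 = 9 + 24 \cdot 9 = 9 + 216 = 225$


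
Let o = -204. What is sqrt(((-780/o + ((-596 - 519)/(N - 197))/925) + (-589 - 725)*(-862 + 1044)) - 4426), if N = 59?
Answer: I*sqrt(45880016727450990)/434010 ≈ 493.53*I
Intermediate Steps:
sqrt(((-780/o + ((-596 - 519)/(N - 197))/925) + (-589 - 725)*(-862 + 1044)) - 4426) = sqrt(((-780/(-204) + ((-596 - 519)/(59 - 197))/925) + (-589 - 725)*(-862 + 1044)) - 4426) = sqrt(((-780*(-1/204) - 1115/(-138)*(1/925)) - 1314*182) - 4426) = sqrt(((65/17 - 1115*(-1/138)*(1/925)) - 239148) - 4426) = sqrt(((65/17 + (1115/138)*(1/925)) - 239148) - 4426) = sqrt(((65/17 + 223/25530) - 239148) - 4426) = sqrt((1663241/434010 - 239148) - 4426) = sqrt(-103790960239/434010 - 4426) = sqrt(-105711888499/434010) = I*sqrt(45880016727450990)/434010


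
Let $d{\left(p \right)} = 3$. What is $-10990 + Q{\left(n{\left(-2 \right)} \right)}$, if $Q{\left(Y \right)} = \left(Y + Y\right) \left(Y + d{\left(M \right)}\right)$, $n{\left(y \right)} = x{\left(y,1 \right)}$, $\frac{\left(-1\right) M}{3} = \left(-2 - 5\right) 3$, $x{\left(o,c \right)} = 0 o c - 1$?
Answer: $-10994$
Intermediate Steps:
$x{\left(o,c \right)} = -1$ ($x{\left(o,c \right)} = 0 c - 1 = 0 - 1 = -1$)
$M = 63$ ($M = - 3 \left(-2 - 5\right) 3 = - 3 \left(\left(-7\right) 3\right) = \left(-3\right) \left(-21\right) = 63$)
$n{\left(y \right)} = -1$
$Q{\left(Y \right)} = 2 Y \left(3 + Y\right)$ ($Q{\left(Y \right)} = \left(Y + Y\right) \left(Y + 3\right) = 2 Y \left(3 + Y\right)$)
$-10990 + Q{\left(n{\left(-2 \right)} \right)} = -10990 + 2 \left(-1\right) \left(3 - 1\right) = -10990 + 2 \left(-1\right) 2 = -10990 - 4 = -10994$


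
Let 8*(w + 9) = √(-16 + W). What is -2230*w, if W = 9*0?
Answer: 20070 - 1115*I ≈ 20070.0 - 1115.0*I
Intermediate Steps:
W = 0
w = -9 + I/2 (w = -9 + √(-16 + 0)/8 = -9 + √(-16)/8 = -9 + (4*I)/8 = -9 + I/2 ≈ -9.0 + 0.5*I)
-2230*w = -2230*(-9 + I/2) = 20070 - 1115*I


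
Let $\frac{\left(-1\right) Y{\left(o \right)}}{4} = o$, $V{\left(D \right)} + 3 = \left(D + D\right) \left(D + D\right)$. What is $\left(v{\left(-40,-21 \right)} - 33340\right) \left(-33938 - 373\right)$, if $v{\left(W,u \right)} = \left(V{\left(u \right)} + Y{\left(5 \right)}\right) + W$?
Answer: $1085565729$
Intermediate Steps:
$V{\left(D \right)} = -3 + 4 D^{2}$ ($V{\left(D \right)} = -3 + \left(D + D\right) \left(D + D\right) = -3 + 2 D 2 D = -3 + 4 D^{2}$)
$Y{\left(o \right)} = - 4 o$
$v{\left(W,u \right)} = -23 + W + 4 u^{2}$ ($v{\left(W,u \right)} = \left(\left(-3 + 4 u^{2}\right) - 20\right) + W = \left(-23 + 4 u^{2}\right) + W = -23 + W + 4 u^{2}$)
$\left(v{\left(-40,-21 \right)} - 33340\right) \left(-33938 - 373\right) = \left(\left(-23 - 40 + 4 \left(-21\right)^{2}\right) - 33340\right) \left(-33938 - 373\right) = \left(\left(-23 - 40 + 4 \cdot 441\right) - 33340\right) \left(-34311\right) = \left(\left(-23 - 40 + 1764\right) - 33340\right) \left(-34311\right) = \left(1701 - 33340\right) \left(-34311\right) = \left(-31639\right) \left(-34311\right) = 1085565729$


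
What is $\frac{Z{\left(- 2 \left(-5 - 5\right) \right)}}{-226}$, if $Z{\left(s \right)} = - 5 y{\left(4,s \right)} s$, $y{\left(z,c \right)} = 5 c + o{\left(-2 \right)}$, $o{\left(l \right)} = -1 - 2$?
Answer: $\frac{4850}{113} \approx 42.92$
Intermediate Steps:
$o{\left(l \right)} = -3$ ($o{\left(l \right)} = -1 - 2 = -3$)
$y{\left(z,c \right)} = -3 + 5 c$ ($y{\left(z,c \right)} = 5 c - 3 = -3 + 5 c$)
$Z{\left(s \right)} = s \left(15 - 25 s\right)$ ($Z{\left(s \right)} = - 5 \left(-3 + 5 s\right) s = \left(15 - 25 s\right) s = s \left(15 - 25 s\right)$)
$\frac{Z{\left(- 2 \left(-5 - 5\right) \right)}}{-226} = \frac{5 \left(- 2 \left(-5 - 5\right)\right) \left(3 - 5 \left(- 2 \left(-5 - 5\right)\right)\right)}{-226} = 5 \left(\left(-2\right) \left(-10\right)\right) \left(3 - 5 \left(\left(-2\right) \left(-10\right)\right)\right) \left(- \frac{1}{226}\right) = 5 \cdot 20 \left(3 - 100\right) \left(- \frac{1}{226}\right) = 5 \cdot 20 \left(-97\right) \left(- \frac{1}{226}\right) = \left(-9700\right) \left(- \frac{1}{226}\right) = \frac{4850}{113}$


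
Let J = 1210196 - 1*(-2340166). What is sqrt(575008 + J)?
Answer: sqrt(4125370) ≈ 2031.1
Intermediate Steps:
J = 3550362 (J = 1210196 + 2340166 = 3550362)
sqrt(575008 + J) = sqrt(575008 + 3550362) = sqrt(4125370)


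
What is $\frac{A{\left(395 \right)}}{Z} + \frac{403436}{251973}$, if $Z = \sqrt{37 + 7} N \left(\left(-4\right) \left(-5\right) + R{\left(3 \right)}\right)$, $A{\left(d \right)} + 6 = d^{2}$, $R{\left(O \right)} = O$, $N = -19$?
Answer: $\frac{403436}{251973} - \frac{156019 \sqrt{11}}{9614} \approx -52.222$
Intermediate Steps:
$A{\left(d \right)} = -6 + d^{2}$
$Z = - 874 \sqrt{11}$ ($Z = \sqrt{37 + 7} \left(-19\right) \left(\left(-4\right) \left(-5\right) + 3\right) = \sqrt{44} \left(-19\right) \left(20 + 3\right) = 2 \sqrt{11} \left(-19\right) 23 = - 38 \sqrt{11} \cdot 23 = - 874 \sqrt{11} \approx -2898.7$)
$\frac{A{\left(395 \right)}}{Z} + \frac{403436}{251973} = \frac{-6 + 395^{2}}{\left(-874\right) \sqrt{11}} + \frac{403436}{251973} = \left(-6 + 156025\right) \left(- \frac{\sqrt{11}}{9614}\right) + 403436 \cdot \frac{1}{251973} = 156019 \left(- \frac{\sqrt{11}}{9614}\right) + \frac{403436}{251973} = - \frac{156019 \sqrt{11}}{9614} + \frac{403436}{251973} = \frac{403436}{251973} - \frac{156019 \sqrt{11}}{9614}$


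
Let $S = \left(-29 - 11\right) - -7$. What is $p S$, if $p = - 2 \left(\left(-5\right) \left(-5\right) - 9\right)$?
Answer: $1056$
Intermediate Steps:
$p = -32$ ($p = - 2 \left(25 - 9\right) = \left(-2\right) 16 = -32$)
$S = -33$ ($S = -40 + 7 = -33$)
$p S = \left(-32\right) \left(-33\right) = 1056$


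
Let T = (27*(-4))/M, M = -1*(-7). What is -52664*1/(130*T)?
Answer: 46081/1755 ≈ 26.257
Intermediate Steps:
M = 7
T = -108/7 (T = (27*(-4))/7 = -108*⅐ = -108/7 ≈ -15.429)
-52664*1/(130*T) = -52664/((-108/7*130)) = -52664/(-14040/7) = -52664*(-7/14040) = 46081/1755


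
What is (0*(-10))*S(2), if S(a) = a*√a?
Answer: 0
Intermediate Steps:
S(a) = a^(3/2)
(0*(-10))*S(2) = (0*(-10))*2^(3/2) = 0*(2*√2) = 0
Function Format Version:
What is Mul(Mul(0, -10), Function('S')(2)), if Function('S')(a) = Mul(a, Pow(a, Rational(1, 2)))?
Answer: 0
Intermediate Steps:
Function('S')(a) = Pow(a, Rational(3, 2))
Mul(Mul(0, -10), Function('S')(2)) = Mul(Mul(0, -10), Pow(2, Rational(3, 2))) = Mul(0, Mul(2, Pow(2, Rational(1, 2)))) = 0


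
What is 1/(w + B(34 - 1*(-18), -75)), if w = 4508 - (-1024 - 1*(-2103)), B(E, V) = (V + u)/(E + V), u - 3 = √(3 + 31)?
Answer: 1815597/6231365687 + 23*√34/6231365687 ≈ 0.00029139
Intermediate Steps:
u = 3 + √34 (u = 3 + √(3 + 31) = 3 + √34 ≈ 8.8309)
B(E, V) = (3 + V + √34)/(E + V) (B(E, V) = (V + (3 + √34))/(E + V) = (3 + V + √34)/(E + V))
w = 3429 (w = 4508 - (-1024 + 2103) = 4508 - 1*1079 = 4508 - 1079 = 3429)
1/(w + B(34 - 1*(-18), -75)) = 1/(3429 + (3 - 75 + √34)/((34 - 1*(-18)) - 75)) = 1/(3429 + (-72 + √34)/((34 + 18) - 75)) = 1/(3429 + (-72 + √34)/(52 - 75)) = 1/(3429 + (-72 + √34)/(-23)) = 1/(3429 - (-72 + √34)/23) = 1/(3429 + (72/23 - √34/23)) = 1/(78939/23 - √34/23)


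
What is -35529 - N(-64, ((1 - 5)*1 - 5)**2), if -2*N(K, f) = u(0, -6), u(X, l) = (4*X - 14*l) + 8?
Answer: -35483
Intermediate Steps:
u(X, l) = 8 - 14*l + 4*X (u(X, l) = (-14*l + 4*X) + 8 = 8 - 14*l + 4*X)
N(K, f) = -46 (N(K, f) = -(8 - 14*(-6) + 4*0)/2 = -(8 + 84 + 0)/2 = -1/2*92 = -46)
-35529 - N(-64, ((1 - 5)*1 - 5)**2) = -35529 - 1*(-46) = -35529 + 46 = -35483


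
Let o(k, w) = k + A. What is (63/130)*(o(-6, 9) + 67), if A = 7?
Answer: 2142/65 ≈ 32.954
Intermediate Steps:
o(k, w) = 7 + k (o(k, w) = k + 7 = 7 + k)
(63/130)*(o(-6, 9) + 67) = (63/130)*((7 - 6) + 67) = (63*(1/130))*(1 + 67) = (63/130)*68 = 2142/65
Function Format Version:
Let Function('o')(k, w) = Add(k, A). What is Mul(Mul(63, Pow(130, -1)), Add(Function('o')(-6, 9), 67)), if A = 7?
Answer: Rational(2142, 65) ≈ 32.954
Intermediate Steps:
Function('o')(k, w) = Add(7, k) (Function('o')(k, w) = Add(k, 7) = Add(7, k))
Mul(Mul(63, Pow(130, -1)), Add(Function('o')(-6, 9), 67)) = Mul(Mul(63, Pow(130, -1)), Add(Add(7, -6), 67)) = Mul(Mul(63, Rational(1, 130)), Add(1, 67)) = Mul(Rational(63, 130), 68) = Rational(2142, 65)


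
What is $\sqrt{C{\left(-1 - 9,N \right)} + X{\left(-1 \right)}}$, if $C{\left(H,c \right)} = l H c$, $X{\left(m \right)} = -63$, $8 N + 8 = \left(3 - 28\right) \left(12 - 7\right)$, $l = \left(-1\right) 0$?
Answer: $3 i \sqrt{7} \approx 7.9373 i$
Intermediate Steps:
$l = 0$
$N = - \frac{133}{8}$ ($N = -1 + \frac{\left(3 - 28\right) \left(12 - 7\right)}{8} = -1 + \frac{\left(-25\right) 5}{8} = -1 + \frac{1}{8} \left(-125\right) = -1 - \frac{125}{8} = - \frac{133}{8} \approx -16.625$)
$C{\left(H,c \right)} = 0$ ($C{\left(H,c \right)} = 0 H c = 0 c = 0$)
$\sqrt{C{\left(-1 - 9,N \right)} + X{\left(-1 \right)}} = \sqrt{0 - 63} = \sqrt{-63} = 3 i \sqrt{7}$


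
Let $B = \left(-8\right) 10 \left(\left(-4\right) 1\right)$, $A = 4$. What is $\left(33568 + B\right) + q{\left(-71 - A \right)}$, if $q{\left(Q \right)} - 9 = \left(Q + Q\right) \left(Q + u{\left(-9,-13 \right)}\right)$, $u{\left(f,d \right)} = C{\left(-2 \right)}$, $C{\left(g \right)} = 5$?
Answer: $44397$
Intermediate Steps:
$u{\left(f,d \right)} = 5$
$q{\left(Q \right)} = 9 + 2 Q \left(5 + Q\right)$ ($q{\left(Q \right)} = 9 + \left(Q + Q\right) \left(Q + 5\right) = 9 + 2 Q \left(5 + Q\right)$)
$B = 320$ ($B = \left(-80\right) \left(-4\right) = 320$)
$\left(33568 + B\right) + q{\left(-71 - A \right)} = \left(33568 + 320\right) + \left(9 + 2 \left(-71 - 4\right)^{2} + 10 \left(-71 - 4\right)\right) = 33888 + \left(9 + 2 \left(-71 - 4\right)^{2} + 10 \left(-71 - 4\right)\right) = 33888 + \left(9 + 2 \left(-75\right)^{2} + 10 \left(-75\right)\right) = 33888 + \left(9 + 2 \cdot 5625 - 750\right) = 33888 + \left(9 + 11250 - 750\right) = 33888 + 10509 = 44397$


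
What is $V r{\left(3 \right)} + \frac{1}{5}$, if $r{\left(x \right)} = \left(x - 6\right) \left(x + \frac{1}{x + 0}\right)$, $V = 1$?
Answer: $- \frac{49}{5} \approx -9.8$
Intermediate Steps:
$r{\left(x \right)} = \left(-6 + x\right) \left(x + \frac{1}{x}\right)$
$V r{\left(3 \right)} + \frac{1}{5} = 1 \left(1 + 3^{2} - 18 - \frac{6}{3}\right) + \frac{1}{5} = 1 \left(1 + 9 - 18 - 2\right) + \frac{1}{5} = 1 \left(-10\right) + \frac{1}{5} = -10 + \frac{1}{5} = - \frac{49}{5}$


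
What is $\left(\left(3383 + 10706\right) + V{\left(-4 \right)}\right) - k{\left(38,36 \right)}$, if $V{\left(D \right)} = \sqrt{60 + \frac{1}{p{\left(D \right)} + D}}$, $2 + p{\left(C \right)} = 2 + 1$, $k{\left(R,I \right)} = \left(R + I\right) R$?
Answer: $11277 + \frac{\sqrt{537}}{3} \approx 11285.0$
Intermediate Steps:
$k{\left(R,I \right)} = R \left(I + R\right)$ ($k{\left(R,I \right)} = \left(I + R\right) R = R \left(I + R\right)$)
$p{\left(C \right)} = 1$ ($p{\left(C \right)} = -2 + \left(2 + 1\right) = -2 + 3 = 1$)
$V{\left(D \right)} = \sqrt{60 + \frac{1}{1 + D}}$
$\left(\left(3383 + 10706\right) + V{\left(-4 \right)}\right) - k{\left(38,36 \right)} = \left(\left(3383 + 10706\right) + \sqrt{\frac{61 + 60 \left(-4\right)}{1 - 4}}\right) - 38 \left(36 + 38\right) = \left(14089 + \sqrt{\frac{61 - 240}{-3}}\right) - 38 \cdot 74 = \left(14089 + \sqrt{\left(- \frac{1}{3}\right) \left(-179\right)}\right) - 2812 = \left(14089 + \sqrt{\frac{179}{3}}\right) - 2812 = \left(14089 + \frac{\sqrt{537}}{3}\right) - 2812 = 11277 + \frac{\sqrt{537}}{3}$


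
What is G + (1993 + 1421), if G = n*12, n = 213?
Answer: 5970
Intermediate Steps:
G = 2556 (G = 213*12 = 2556)
G + (1993 + 1421) = 2556 + (1993 + 1421) = 2556 + 3414 = 5970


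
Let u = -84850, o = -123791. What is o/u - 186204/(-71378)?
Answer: 12317681699/3028211650 ≈ 4.0676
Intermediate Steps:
o/u - 186204/(-71378) = -123791/(-84850) - 186204/(-71378) = -123791*(-1/84850) - 186204*(-1/71378) = 123791/84850 + 93102/35689 = 12317681699/3028211650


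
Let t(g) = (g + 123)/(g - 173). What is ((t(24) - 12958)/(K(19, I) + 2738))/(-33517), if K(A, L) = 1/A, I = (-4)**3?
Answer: 36686891/259804578759 ≈ 0.00014121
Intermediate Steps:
I = -64
t(g) = (123 + g)/(-173 + g)
((t(24) - 12958)/(K(19, I) + 2738))/(-33517) = (((123 + 24)/(-173 + 24) - 12958)/(1/19 + 2738))/(-33517) = ((147/(-149) - 12958)/(1/19 + 2738))*(-1/33517) = ((-1/149*147 - 12958)/(52023/19))*(-1/33517) = ((-147/149 - 12958)*(19/52023))*(-1/33517) = -1930889/149*19/52023*(-1/33517) = -36686891/7751427*(-1/33517) = 36686891/259804578759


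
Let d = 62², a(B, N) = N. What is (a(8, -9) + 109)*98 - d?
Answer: 5956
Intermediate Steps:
d = 3844
(a(8, -9) + 109)*98 - d = (-9 + 109)*98 - 1*3844 = 100*98 - 3844 = 9800 - 3844 = 5956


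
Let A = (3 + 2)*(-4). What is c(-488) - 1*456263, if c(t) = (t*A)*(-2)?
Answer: -475783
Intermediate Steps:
A = -20 (A = 5*(-4) = -20)
c(t) = 40*t (c(t) = (t*(-20))*(-2) = -20*t*(-2) = 40*t)
c(-488) - 1*456263 = 40*(-488) - 1*456263 = -19520 - 456263 = -475783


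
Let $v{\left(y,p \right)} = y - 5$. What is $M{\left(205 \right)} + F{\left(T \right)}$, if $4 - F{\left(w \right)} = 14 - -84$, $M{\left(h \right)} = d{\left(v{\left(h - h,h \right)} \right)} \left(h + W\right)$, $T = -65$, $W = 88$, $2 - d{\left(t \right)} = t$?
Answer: $1957$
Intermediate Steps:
$v{\left(y,p \right)} = -5 + y$ ($v{\left(y,p \right)} = y - 5 = -5 + y$)
$d{\left(t \right)} = 2 - t$
$M{\left(h \right)} = 616 + 7 h$ ($M{\left(h \right)} = \left(2 - \left(-5 + \left(h - h\right)\right)\right) \left(h + 88\right) = \left(2 - \left(-5 + 0\right)\right) \left(88 + h\right) = \left(2 - -5\right) \left(88 + h\right) = \left(2 + 5\right) \left(88 + h\right) = 7 \left(88 + h\right) = 616 + 7 h$)
$F{\left(w \right)} = -94$ ($F{\left(w \right)} = 4 - \left(14 - -84\right) = 4 - \left(14 + 84\right) = 4 - 98 = -94$)
$M{\left(205 \right)} + F{\left(T \right)} = \left(616 + 7 \cdot 205\right) - 94 = \left(616 + 1435\right) - 94 = 2051 - 94 = 1957$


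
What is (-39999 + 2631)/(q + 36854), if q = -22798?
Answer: -4671/1757 ≈ -2.6585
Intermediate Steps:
(-39999 + 2631)/(q + 36854) = (-39999 + 2631)/(-22798 + 36854) = -37368/14056 = -37368*1/14056 = -4671/1757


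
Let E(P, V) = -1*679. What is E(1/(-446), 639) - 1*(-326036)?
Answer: 325357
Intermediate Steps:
E(P, V) = -679
E(1/(-446), 639) - 1*(-326036) = -679 - 1*(-326036) = -679 + 326036 = 325357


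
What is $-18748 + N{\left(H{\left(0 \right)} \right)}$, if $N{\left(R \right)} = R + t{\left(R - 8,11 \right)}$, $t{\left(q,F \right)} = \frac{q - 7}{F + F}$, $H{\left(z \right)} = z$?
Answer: $- \frac{412471}{22} \approx -18749.0$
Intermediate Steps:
$t{\left(q,F \right)} = \frac{-7 + q}{2 F}$
$N{\left(R \right)} = - \frac{15}{22} + \frac{23 R}{22}$ ($N{\left(R \right)} = R + \frac{-7 + \left(R - 8\right)}{2 \cdot 11} = R + \frac{1}{2} \cdot \frac{1}{11} \left(-7 + \left(R - 8\right)\right) = R + \frac{1}{2} \cdot \frac{1}{11} \left(-7 + \left(-8 + R\right)\right) = R + \frac{1}{2} \cdot \frac{1}{11} \left(-15 + R\right) = R + \left(- \frac{15}{22} + \frac{R}{22}\right) = - \frac{15}{22} + \frac{23 R}{22}$)
$-18748 + N{\left(H{\left(0 \right)} \right)} = -18748 + \left(- \frac{15}{22} + \frac{23}{22} \cdot 0\right) = -18748 + \left(- \frac{15}{22} + 0\right) = -18748 - \frac{15}{22} = - \frac{412471}{22}$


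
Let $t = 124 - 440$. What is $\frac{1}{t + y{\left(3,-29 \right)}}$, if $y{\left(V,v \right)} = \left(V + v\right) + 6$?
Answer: $- \frac{1}{336} \approx -0.0029762$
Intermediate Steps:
$y{\left(V,v \right)} = 6 + V + v$
$t = -316$ ($t = 124 - 440 = -316$)
$\frac{1}{t + y{\left(3,-29 \right)}} = \frac{1}{-316 + \left(6 + 3 - 29\right)} = \frac{1}{-316 - 20} = \frac{1}{-336} = - \frac{1}{336}$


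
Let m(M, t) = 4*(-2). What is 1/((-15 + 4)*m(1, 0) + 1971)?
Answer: 1/2059 ≈ 0.00048567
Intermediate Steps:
m(M, t) = -8
1/((-15 + 4)*m(1, 0) + 1971) = 1/((-15 + 4)*(-8) + 1971) = 1/(-11*(-8) + 1971) = 1/(88 + 1971) = 1/2059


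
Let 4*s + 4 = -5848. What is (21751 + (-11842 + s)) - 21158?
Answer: -12712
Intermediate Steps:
s = -1463 (s = -1 + (¼)*(-5848) = -1 - 1462 = -1463)
(21751 + (-11842 + s)) - 21158 = (21751 + (-11842 - 1463)) - 21158 = (21751 - 13305) - 21158 = 8446 - 21158 = -12712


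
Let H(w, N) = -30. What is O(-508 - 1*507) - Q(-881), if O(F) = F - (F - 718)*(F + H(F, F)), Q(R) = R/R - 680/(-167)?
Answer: -302604847/167 ≈ -1.8120e+6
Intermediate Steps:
Q(R) = 847/167 (Q(R) = 1 - 680*(-1/167) = 1 + 680/167 = 847/167)
O(F) = F - (-718 + F)*(-30 + F) (O(F) = F - (F - 718)*(F - 30) = F - (-718 + F)*(-30 + F))
O(-508 - 1*507) - Q(-881) = (-21540 - (-508 - 1*507)**2 + 749*(-508 - 1*507)) - 1*847/167 = (-21540 - (-508 - 507)**2 + 749*(-508 - 507)) - 847/167 = (-21540 - 1*(-1015)**2 + 749*(-1015)) - 847/167 = (-21540 - 1*1030225 - 760235) - 847/167 = (-21540 - 1030225 - 760235) - 847/167 = -1812000 - 847/167 = -302604847/167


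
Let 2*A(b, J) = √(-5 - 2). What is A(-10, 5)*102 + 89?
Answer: 89 + 51*I*√7 ≈ 89.0 + 134.93*I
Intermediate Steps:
A(b, J) = I*√7/2 (A(b, J) = √(-5 - 2)/2 = √(-7)/2 = (I*√7)/2 = I*√7/2)
A(-10, 5)*102 + 89 = (I*√7/2)*102 + 89 = 51*I*√7 + 89 = 89 + 51*I*√7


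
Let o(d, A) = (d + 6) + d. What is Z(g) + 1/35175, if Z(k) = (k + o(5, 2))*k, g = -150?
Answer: 707017501/35175 ≈ 20100.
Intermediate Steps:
o(d, A) = 6 + 2*d (o(d, A) = (6 + d) + d = 6 + 2*d)
Z(k) = k*(16 + k) (Z(k) = (k + (6 + 2*5))*k = (k + (6 + 10))*k = (k + 16)*k = (16 + k)*k = k*(16 + k))
Z(g) + 1/35175 = -150*(16 - 150) + 1/35175 = -150*(-134) + 1/35175 = 20100 + 1/35175 = 707017501/35175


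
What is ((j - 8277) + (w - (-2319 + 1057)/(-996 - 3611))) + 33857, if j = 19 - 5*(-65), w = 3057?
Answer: 133514205/4607 ≈ 28981.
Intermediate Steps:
j = 344 (j = 19 + 325 = 344)
((j - 8277) + (w - (-2319 + 1057)/(-996 - 3611))) + 33857 = ((344 - 8277) + (3057 - (-2319 + 1057)/(-996 - 3611))) + 33857 = (-7933 + (3057 - (-1262)/(-4607))) + 33857 = (-7933 + (3057 - (-1262)*(-1)/4607)) + 33857 = (-7933 + (3057 - 1*1262/4607)) + 33857 = (-7933 + (3057 - 1262/4607)) + 33857 = (-7933 + 14082337/4607) + 33857 = -22464994/4607 + 33857 = 133514205/4607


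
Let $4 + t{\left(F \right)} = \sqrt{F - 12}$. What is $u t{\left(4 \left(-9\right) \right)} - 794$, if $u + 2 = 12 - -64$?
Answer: $-1090 + 296 i \sqrt{3} \approx -1090.0 + 512.69 i$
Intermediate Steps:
$t{\left(F \right)} = -4 + \sqrt{-12 + F}$ ($t{\left(F \right)} = -4 + \sqrt{F - 12} = -4 + \sqrt{-12 + F}$)
$u = 74$ ($u = -2 + \left(12 - -64\right) = -2 + \left(12 + 64\right) = -2 + 76 = 74$)
$u t{\left(4 \left(-9\right) \right)} - 794 = 74 \left(-4 + \sqrt{-12 + 4 \left(-9\right)}\right) - 794 = 74 \left(-4 + \sqrt{-12 - 36}\right) - 794 = 74 \left(-4 + \sqrt{-48}\right) - 794 = 74 \left(-4 + 4 i \sqrt{3}\right) - 794 = \left(-296 + 296 i \sqrt{3}\right) - 794 = -1090 + 296 i \sqrt{3}$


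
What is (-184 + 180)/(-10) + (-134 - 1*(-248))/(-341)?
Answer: 112/1705 ≈ 0.065689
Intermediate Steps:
(-184 + 180)/(-10) + (-134 - 1*(-248))/(-341) = -4*(-⅒) + (-134 + 248)*(-1/341) = ⅖ + 114*(-1/341) = ⅖ - 114/341 = 112/1705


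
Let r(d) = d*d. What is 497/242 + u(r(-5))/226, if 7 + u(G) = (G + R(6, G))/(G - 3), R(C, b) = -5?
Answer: 27712/13673 ≈ 2.0268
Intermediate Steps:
r(d) = d²
u(G) = -7 + (-5 + G)/(-3 + G) (u(G) = -7 + (G - 5)/(G - 3) = -7 + (-5 + G)/(-3 + G))
497/242 + u(r(-5))/226 = 497/242 + (2*(8 - 3*(-5)²)/(-3 + (-5)²))/226 = 497*(1/242) + (2*(8 - 3*25)/(-3 + 25))*(1/226) = 497/242 + (2*(8 - 75)/22)*(1/226) = 497/242 + (2*(1/22)*(-67))*(1/226) = 497/242 - 67/11*1/226 = 497/242 - 67/2486 = 27712/13673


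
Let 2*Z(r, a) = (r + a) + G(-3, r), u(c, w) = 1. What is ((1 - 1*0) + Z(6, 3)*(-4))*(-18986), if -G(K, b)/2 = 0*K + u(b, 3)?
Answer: 246818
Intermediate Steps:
G(K, b) = -2 (G(K, b) = -2*(0*K + 1) = -2*(0 + 1) = -2*1 = -2)
Z(r, a) = -1 + a/2 + r/2 (Z(r, a) = ((r + a) - 2)/2 = ((a + r) - 2)/2 = (-2 + a + r)/2 = -1 + a/2 + r/2)
((1 - 1*0) + Z(6, 3)*(-4))*(-18986) = ((1 - 1*0) + (-1 + (½)*3 + (½)*6)*(-4))*(-18986) = ((1 + 0) + (-1 + 3/2 + 3)*(-4))*(-18986) = (1 + (7/2)*(-4))*(-18986) = (1 - 14)*(-18986) = -13*(-18986) = 246818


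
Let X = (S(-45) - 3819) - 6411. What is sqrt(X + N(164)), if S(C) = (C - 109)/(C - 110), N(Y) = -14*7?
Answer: 3*I*sqrt(27567370)/155 ≈ 101.62*I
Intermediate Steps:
N(Y) = -98
S(C) = (-109 + C)/(-110 + C)
X = -1585496/155 (X = ((-109 - 45)/(-110 - 45) - 3819) - 6411 = (-154/(-155) - 3819) - 6411 = (-1/155*(-154) - 3819) - 6411 = (154/155 - 3819) - 6411 = -591791/155 - 6411 = -1585496/155 ≈ -10229.)
sqrt(X + N(164)) = sqrt(-1585496/155 - 98) = sqrt(-1600686/155) = 3*I*sqrt(27567370)/155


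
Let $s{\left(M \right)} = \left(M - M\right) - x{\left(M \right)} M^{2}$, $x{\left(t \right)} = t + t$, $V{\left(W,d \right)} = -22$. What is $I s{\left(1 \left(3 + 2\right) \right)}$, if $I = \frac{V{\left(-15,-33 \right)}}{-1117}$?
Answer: $- \frac{5500}{1117} \approx -4.9239$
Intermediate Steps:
$x{\left(t \right)} = 2 t$
$I = \frac{22}{1117}$ ($I = - \frac{22}{-1117} = \left(-22\right) \left(- \frac{1}{1117}\right) = \frac{22}{1117} \approx 0.019696$)
$s{\left(M \right)} = - 2 M^{3}$ ($s{\left(M \right)} = \left(M - M\right) - 2 M M^{2} = 0 - 2 M^{3} = - 2 M^{3}$)
$I s{\left(1 \left(3 + 2\right) \right)} = \frac{22 \left(- 2 \left(1 \left(3 + 2\right)\right)^{3}\right)}{1117} = \frac{22 \left(- 2 \left(1 \cdot 5\right)^{3}\right)}{1117} = \frac{22 \left(- 2 \cdot 5^{3}\right)}{1117} = \frac{22 \left(\left(-2\right) 125\right)}{1117} = \frac{22}{1117} \left(-250\right) = - \frac{5500}{1117}$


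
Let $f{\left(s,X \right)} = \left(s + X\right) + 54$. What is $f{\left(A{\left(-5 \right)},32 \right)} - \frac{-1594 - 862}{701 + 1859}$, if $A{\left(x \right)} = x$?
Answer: $\frac{26227}{320} \approx 81.959$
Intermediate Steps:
$f{\left(s,X \right)} = 54 + X + s$ ($f{\left(s,X \right)} = \left(X + s\right) + 54 = 54 + X + s$)
$f{\left(A{\left(-5 \right)},32 \right)} - \frac{-1594 - 862}{701 + 1859} = \left(54 + 32 - 5\right) - \frac{-1594 - 862}{701 + 1859} = 81 - - \frac{2456}{2560} = 81 - \left(-2456\right) \frac{1}{2560} = 81 - - \frac{307}{320} = 81 + \frac{307}{320} = \frac{26227}{320}$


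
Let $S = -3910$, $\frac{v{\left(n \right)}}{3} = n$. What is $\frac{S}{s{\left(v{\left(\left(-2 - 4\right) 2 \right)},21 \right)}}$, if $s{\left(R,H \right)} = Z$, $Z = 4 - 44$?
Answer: $\frac{391}{4} \approx 97.75$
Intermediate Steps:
$v{\left(n \right)} = 3 n$
$Z = -40$ ($Z = 4 - 44 = -40$)
$s{\left(R,H \right)} = -40$
$\frac{S}{s{\left(v{\left(\left(-2 - 4\right) 2 \right)},21 \right)}} = - \frac{3910}{-40} = \left(-3910\right) \left(- \frac{1}{40}\right) = \frac{391}{4}$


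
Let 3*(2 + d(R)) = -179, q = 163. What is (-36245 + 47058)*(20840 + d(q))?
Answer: 674028355/3 ≈ 2.2468e+8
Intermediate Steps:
d(R) = -185/3 (d(R) = -2 + (⅓)*(-179) = -2 - 179/3 = -185/3)
(-36245 + 47058)*(20840 + d(q)) = (-36245 + 47058)*(20840 - 185/3) = 10813*(62335/3) = 674028355/3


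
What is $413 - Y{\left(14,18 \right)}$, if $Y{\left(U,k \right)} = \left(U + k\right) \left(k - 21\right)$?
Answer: $509$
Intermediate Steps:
$Y{\left(U,k \right)} = \left(-21 + k\right) \left(U + k\right)$ ($Y{\left(U,k \right)} = \left(U + k\right) \left(-21 + k\right) = \left(-21 + k\right) \left(U + k\right)$)
$413 - Y{\left(14,18 \right)} = 413 - \left(18^{2} - 294 - 378 + 14 \cdot 18\right) = 413 - \left(324 - 294 - 378 + 252\right) = 413 - -96 = 413 + 96 = 509$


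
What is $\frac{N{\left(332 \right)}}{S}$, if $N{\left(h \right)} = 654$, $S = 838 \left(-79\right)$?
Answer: $- \frac{327}{33101} \approx -0.0098789$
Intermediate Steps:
$S = -66202$
$\frac{N{\left(332 \right)}}{S} = \frac{654}{-66202} = 654 \left(- \frac{1}{66202}\right) = - \frac{327}{33101}$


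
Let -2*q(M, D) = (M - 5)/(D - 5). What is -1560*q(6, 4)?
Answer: -780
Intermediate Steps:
q(M, D) = -(-5 + M)/(2*(-5 + D)) (q(M, D) = -(M - 5)/(2*(D - 5)) = -(-5 + M)/(2*(-5 + D)))
-1560*q(6, 4) = -780*(5 - 1*6)/(-5 + 4) = -780*(5 - 6)/(-1) = -780*(-1)*(-1) = -1560*½ = -780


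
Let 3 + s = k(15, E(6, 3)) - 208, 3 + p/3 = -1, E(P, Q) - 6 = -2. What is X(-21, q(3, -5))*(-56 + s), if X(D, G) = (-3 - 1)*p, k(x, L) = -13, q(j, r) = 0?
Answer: -13440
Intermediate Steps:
E(P, Q) = 4 (E(P, Q) = 6 - 2 = 4)
p = -12 (p = -9 + 3*(-1) = -9 - 3 = -12)
X(D, G) = 48 (X(D, G) = (-3 - 1)*(-12) = -4*(-12) = 48)
s = -224 (s = -3 + (-13 - 208) = -3 - 221 = -224)
X(-21, q(3, -5))*(-56 + s) = 48*(-56 - 224) = 48*(-280) = -13440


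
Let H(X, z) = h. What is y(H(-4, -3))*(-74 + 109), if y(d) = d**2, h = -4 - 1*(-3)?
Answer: 35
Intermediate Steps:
h = -1 (h = -4 + 3 = -1)
H(X, z) = -1
y(H(-4, -3))*(-74 + 109) = (-1)**2*(-74 + 109) = 1*35 = 35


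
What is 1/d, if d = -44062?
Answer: -1/44062 ≈ -2.2695e-5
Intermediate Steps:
1/d = 1/(-44062) = -1/44062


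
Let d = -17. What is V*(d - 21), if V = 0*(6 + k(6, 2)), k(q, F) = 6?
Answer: 0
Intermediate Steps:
V = 0 (V = 0*(6 + 6) = 0*12 = 0)
V*(d - 21) = 0*(-17 - 21) = 0*(-38) = 0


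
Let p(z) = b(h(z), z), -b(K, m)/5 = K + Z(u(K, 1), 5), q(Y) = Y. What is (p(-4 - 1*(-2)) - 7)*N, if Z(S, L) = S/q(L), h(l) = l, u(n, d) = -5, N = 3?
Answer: 24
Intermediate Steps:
Z(S, L) = S/L
b(K, m) = 5 - 5*K (b(K, m) = -5*(K - 5/5) = -5*(K - 5*⅕) = -5*(K - 1) = -5*(-1 + K) = 5 - 5*K)
p(z) = 5 - 5*z
(p(-4 - 1*(-2)) - 7)*N = ((5 - 5*(-4 - 1*(-2))) - 7)*3 = ((5 - 5*(-4 + 2)) - 7)*3 = ((5 - 5*(-2)) - 7)*3 = ((5 + 10) - 7)*3 = (15 - 7)*3 = 8*3 = 24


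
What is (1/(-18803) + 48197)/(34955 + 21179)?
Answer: 453124095/527743801 ≈ 0.85861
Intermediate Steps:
(1/(-18803) + 48197)/(34955 + 21179) = (-1/18803 + 48197)/56134 = (906248190/18803)*(1/56134) = 453124095/527743801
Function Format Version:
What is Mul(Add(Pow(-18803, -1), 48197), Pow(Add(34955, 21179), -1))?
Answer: Rational(453124095, 527743801) ≈ 0.85861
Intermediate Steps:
Mul(Add(Pow(-18803, -1), 48197), Pow(Add(34955, 21179), -1)) = Mul(Add(Rational(-1, 18803), 48197), Pow(56134, -1)) = Mul(Rational(906248190, 18803), Rational(1, 56134)) = Rational(453124095, 527743801)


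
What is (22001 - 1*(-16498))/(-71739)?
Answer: -12833/23913 ≈ -0.53665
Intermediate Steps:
(22001 - 1*(-16498))/(-71739) = (22001 + 16498)*(-1/71739) = 38499*(-1/71739) = -12833/23913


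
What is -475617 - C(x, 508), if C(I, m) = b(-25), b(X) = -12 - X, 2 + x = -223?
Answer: -475630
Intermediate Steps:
x = -225 (x = -2 - 223 = -225)
C(I, m) = 13 (C(I, m) = -12 - 1*(-25) = -12 + 25 = 13)
-475617 - C(x, 508) = -475617 - 1*13 = -475617 - 13 = -475630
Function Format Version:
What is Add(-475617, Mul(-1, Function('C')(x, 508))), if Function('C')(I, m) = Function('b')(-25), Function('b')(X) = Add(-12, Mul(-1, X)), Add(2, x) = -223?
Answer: -475630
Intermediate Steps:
x = -225 (x = Add(-2, -223) = -225)
Function('C')(I, m) = 13 (Function('C')(I, m) = Add(-12, Mul(-1, -25)) = Add(-12, 25) = 13)
Add(-475617, Mul(-1, Function('C')(x, 508))) = Add(-475617, Mul(-1, 13)) = Add(-475617, -13) = -475630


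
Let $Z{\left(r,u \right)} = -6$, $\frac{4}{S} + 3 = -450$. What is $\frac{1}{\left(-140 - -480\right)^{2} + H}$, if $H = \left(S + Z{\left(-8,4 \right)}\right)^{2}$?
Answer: $\frac{205209}{23729569684} \approx 8.6478 \cdot 10^{-6}$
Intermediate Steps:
$S = - \frac{4}{453}$ ($S = \frac{4}{-3 - 450} = \frac{4}{-453} = 4 \left(- \frac{1}{453}\right) = - \frac{4}{453} \approx -0.00883$)
$H = \frac{7409284}{205209}$ ($H = \left(- \frac{4}{453} - 6\right)^{2} = \left(- \frac{2722}{453}\right)^{2} = \frac{7409284}{205209} \approx 36.106$)
$\frac{1}{\left(-140 - -480\right)^{2} + H} = \frac{1}{\left(-140 - -480\right)^{2} + \frac{7409284}{205209}} = \frac{1}{\left(-140 + 480\right)^{2} + \frac{7409284}{205209}} = \frac{1}{340^{2} + \frac{7409284}{205209}} = \frac{1}{115600 + \frac{7409284}{205209}} = \frac{1}{\frac{23729569684}{205209}} = \frac{205209}{23729569684}$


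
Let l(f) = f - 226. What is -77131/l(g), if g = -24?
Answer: 77131/250 ≈ 308.52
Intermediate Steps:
l(f) = -226 + f
-77131/l(g) = -77131/(-226 - 24) = -77131/(-250) = -77131*(-1/250) = 77131/250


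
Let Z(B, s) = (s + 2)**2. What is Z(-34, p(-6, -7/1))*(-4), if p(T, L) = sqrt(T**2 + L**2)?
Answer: -356 - 16*sqrt(85) ≈ -503.51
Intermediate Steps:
p(T, L) = sqrt(L**2 + T**2)
Z(B, s) = (2 + s)**2
Z(-34, p(-6, -7/1))*(-4) = (2 + sqrt((-7/1)**2 + (-6)**2))**2*(-4) = (2 + sqrt((-7*1)**2 + 36))**2*(-4) = (2 + sqrt((-7)**2 + 36))**2*(-4) = (2 + sqrt(49 + 36))**2*(-4) = (2 + sqrt(85))**2*(-4) = -4*(2 + sqrt(85))**2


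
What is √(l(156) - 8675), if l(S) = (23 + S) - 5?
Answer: I*√8501 ≈ 92.201*I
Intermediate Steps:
l(S) = 18 + S
√(l(156) - 8675) = √((18 + 156) - 8675) = √(174 - 8675) = √(-8501) = I*√8501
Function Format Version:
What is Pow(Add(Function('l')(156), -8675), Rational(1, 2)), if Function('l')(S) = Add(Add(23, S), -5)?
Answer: Mul(I, Pow(8501, Rational(1, 2))) ≈ Mul(92.201, I)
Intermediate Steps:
Function('l')(S) = Add(18, S)
Pow(Add(Function('l')(156), -8675), Rational(1, 2)) = Pow(Add(Add(18, 156), -8675), Rational(1, 2)) = Pow(Add(174, -8675), Rational(1, 2)) = Pow(-8501, Rational(1, 2)) = Mul(I, Pow(8501, Rational(1, 2)))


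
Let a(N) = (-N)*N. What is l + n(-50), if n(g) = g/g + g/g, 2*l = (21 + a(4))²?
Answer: 29/2 ≈ 14.500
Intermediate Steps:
a(N) = -N²
l = 25/2 (l = (21 - 1*4²)²/2 = (21 - 1*16)²/2 = (21 - 16)²/2 = (½)*5² = (½)*25 = 25/2 ≈ 12.500)
n(g) = 2 (n(g) = 1 + 1 = 2)
l + n(-50) = 25/2 + 2 = 29/2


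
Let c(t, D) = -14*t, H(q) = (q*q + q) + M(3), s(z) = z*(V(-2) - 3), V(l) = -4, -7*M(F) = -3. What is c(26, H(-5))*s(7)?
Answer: 17836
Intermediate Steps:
M(F) = 3/7 (M(F) = -⅐*(-3) = 3/7)
s(z) = -7*z (s(z) = z*(-4 - 3) = z*(-7) = -7*z)
H(q) = 3/7 + q + q² (H(q) = (q*q + q) + 3/7 = (q² + q) + 3/7 = (q + q²) + 3/7 = 3/7 + q + q²)
c(26, H(-5))*s(7) = (-14*26)*(-7*7) = -364*(-49) = 17836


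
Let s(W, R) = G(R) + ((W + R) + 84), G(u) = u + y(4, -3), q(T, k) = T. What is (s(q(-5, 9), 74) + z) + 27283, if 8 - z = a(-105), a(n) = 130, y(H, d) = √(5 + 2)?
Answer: 27388 + √7 ≈ 27391.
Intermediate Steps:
y(H, d) = √7
z = -122 (z = 8 - 1*130 = 8 - 130 = -122)
G(u) = u + √7
s(W, R) = 84 + W + √7 + 2*R (s(W, R) = (R + √7) + ((W + R) + 84) = (R + √7) + ((R + W) + 84) = (R + √7) + (84 + R + W) = 84 + W + √7 + 2*R)
(s(q(-5, 9), 74) + z) + 27283 = ((84 - 5 + √7 + 2*74) - 122) + 27283 = ((84 - 5 + √7 + 148) - 122) + 27283 = ((227 + √7) - 122) + 27283 = (105 + √7) + 27283 = 27388 + √7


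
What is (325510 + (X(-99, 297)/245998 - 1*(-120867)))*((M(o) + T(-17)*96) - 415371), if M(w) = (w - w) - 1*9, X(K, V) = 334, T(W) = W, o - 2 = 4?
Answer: -22895595484527480/122999 ≈ -1.8614e+11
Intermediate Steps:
o = 6 (o = 2 + 4 = 6)
M(w) = -9 (M(w) = 0 - 9 = -9)
(325510 + (X(-99, 297)/245998 - 1*(-120867)))*((M(o) + T(-17)*96) - 415371) = (325510 + (334/245998 - 1*(-120867)))*((-9 - 17*96) - 415371) = (325510 + (334*(1/245998) + 120867))*((-9 - 1632) - 415371) = (325510 + (167/122999 + 120867))*(-1641 - 415371) = (325510 + 14866520300/122999)*(-417012) = (54903924790/122999)*(-417012) = -22895595484527480/122999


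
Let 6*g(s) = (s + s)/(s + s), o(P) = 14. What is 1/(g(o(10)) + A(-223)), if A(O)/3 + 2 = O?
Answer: -6/4049 ≈ -0.0014818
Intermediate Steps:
A(O) = -6 + 3*O
g(s) = ⅙ (g(s) = ((s + s)/(s + s))/6 = ((2*s)/((2*s)))/6 = ((2*s)*(1/(2*s)))/6 = (⅙)*1 = ⅙)
1/(g(o(10)) + A(-223)) = 1/(⅙ + (-6 + 3*(-223))) = 1/(⅙ + (-6 - 669)) = 1/(⅙ - 675) = 1/(-4049/6) = -6/4049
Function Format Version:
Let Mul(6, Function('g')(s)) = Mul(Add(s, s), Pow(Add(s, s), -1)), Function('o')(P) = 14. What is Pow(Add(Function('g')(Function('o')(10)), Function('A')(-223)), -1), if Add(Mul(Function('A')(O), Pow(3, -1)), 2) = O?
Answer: Rational(-6, 4049) ≈ -0.0014818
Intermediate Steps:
Function('A')(O) = Add(-6, Mul(3, O))
Function('g')(s) = Rational(1, 6) (Function('g')(s) = Mul(Rational(1, 6), Mul(Add(s, s), Pow(Add(s, s), -1))) = Mul(Rational(1, 6), Mul(Mul(2, s), Pow(Mul(2, s), -1))) = Mul(Rational(1, 6), Mul(Mul(2, s), Mul(Rational(1, 2), Pow(s, -1)))) = Mul(Rational(1, 6), 1) = Rational(1, 6))
Pow(Add(Function('g')(Function('o')(10)), Function('A')(-223)), -1) = Pow(Add(Rational(1, 6), Add(-6, Mul(3, -223))), -1) = Pow(Add(Rational(1, 6), Add(-6, -669)), -1) = Pow(Add(Rational(1, 6), -675), -1) = Pow(Rational(-4049, 6), -1) = Rational(-6, 4049)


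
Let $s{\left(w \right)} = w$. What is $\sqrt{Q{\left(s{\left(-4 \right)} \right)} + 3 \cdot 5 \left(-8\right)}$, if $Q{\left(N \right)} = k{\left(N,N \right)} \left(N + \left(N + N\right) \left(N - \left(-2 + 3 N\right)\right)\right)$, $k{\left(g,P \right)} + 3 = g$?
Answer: $6 \sqrt{13} \approx 21.633$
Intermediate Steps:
$k{\left(g,P \right)} = -3 + g$
$Q{\left(N \right)} = \left(-3 + N\right) \left(N + 2 N \left(2 - 2 N\right)\right)$ ($Q{\left(N \right)} = \left(-3 + N\right) \left(N + \left(N + N\right) \left(N - \left(-2 + 3 N\right)\right)\right) = \left(-3 + N\right) \left(N + 2 N \left(2 - 2 N\right)\right)$)
$\sqrt{Q{\left(s{\left(-4 \right)} \right)} + 3 \cdot 5 \left(-8\right)} = \sqrt{\left(-1\right) \left(-4\right) \left(-5 + 4 \left(-4\right)\right) \left(-3 - 4\right) + 3 \cdot 5 \left(-8\right)} = \sqrt{\left(-1\right) \left(-4\right) \left(-5 - 16\right) \left(-7\right) + 15 \left(-8\right)} = \sqrt{\left(-1\right) \left(-4\right) \left(-21\right) \left(-7\right) - 120} = \sqrt{588 - 120} = \sqrt{468} = 6 \sqrt{13}$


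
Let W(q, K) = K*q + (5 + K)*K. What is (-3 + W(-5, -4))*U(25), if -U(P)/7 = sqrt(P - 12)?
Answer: -91*sqrt(13) ≈ -328.10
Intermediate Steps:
W(q, K) = K*q + K*(5 + K)
U(P) = -7*sqrt(-12 + P) (U(P) = -7*sqrt(P - 12) = -7*sqrt(-12 + P))
(-3 + W(-5, -4))*U(25) = (-3 - 4*(5 - 4 - 5))*(-7*sqrt(-12 + 25)) = (-3 - 4*(-4))*(-7*sqrt(13)) = (-3 + 16)*(-7*sqrt(13)) = 13*(-7*sqrt(13)) = -91*sqrt(13)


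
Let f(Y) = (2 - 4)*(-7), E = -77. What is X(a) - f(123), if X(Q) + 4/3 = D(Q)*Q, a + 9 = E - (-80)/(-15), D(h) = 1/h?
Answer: -43/3 ≈ -14.333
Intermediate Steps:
a = -274/3 (a = -9 + (-77 - (-80)/(-15)) = -9 + (-77 - (-80)*(-1)/15) = -9 + (-77 - 1*16/3) = -9 + (-77 - 16/3) = -9 - 247/3 = -274/3 ≈ -91.333)
X(Q) = -⅓ (X(Q) = -4/3 + Q/Q = -4/3 + 1 = -⅓)
f(Y) = 14 (f(Y) = -2*(-7) = 14)
X(a) - f(123) = -⅓ - 1*14 = -⅓ - 14 = -43/3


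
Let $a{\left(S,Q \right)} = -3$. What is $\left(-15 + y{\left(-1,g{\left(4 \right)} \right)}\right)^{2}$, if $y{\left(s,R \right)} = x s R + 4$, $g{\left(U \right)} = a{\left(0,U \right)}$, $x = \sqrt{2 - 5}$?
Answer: $94 - 66 i \sqrt{3} \approx 94.0 - 114.32 i$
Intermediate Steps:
$x = i \sqrt{3}$ ($x = \sqrt{-3} = i \sqrt{3} \approx 1.732 i$)
$g{\left(U \right)} = -3$
$y{\left(s,R \right)} = 4 + i R s \sqrt{3}$ ($y{\left(s,R \right)} = i \sqrt{3} s R + 4 = i s \sqrt{3} R + 4 = i R s \sqrt{3} + 4 = 4 + i R s \sqrt{3}$)
$\left(-15 + y{\left(-1,g{\left(4 \right)} \right)}\right)^{2} = \left(-15 + \left(4 + i \left(-3\right) \left(-1\right) \sqrt{3}\right)\right)^{2} = \left(-15 + \left(4 + 3 i \sqrt{3}\right)\right)^{2} = \left(-11 + 3 i \sqrt{3}\right)^{2}$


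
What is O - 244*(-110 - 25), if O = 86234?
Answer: 119174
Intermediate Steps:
O - 244*(-110 - 25) = 86234 - 244*(-110 - 25) = 86234 - 244*(-135) = 86234 + 32940 = 119174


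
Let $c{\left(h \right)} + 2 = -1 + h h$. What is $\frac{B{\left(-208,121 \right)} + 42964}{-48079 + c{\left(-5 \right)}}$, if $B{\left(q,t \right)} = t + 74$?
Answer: $- \frac{43159}{48057} \approx -0.89808$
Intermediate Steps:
$B{\left(q,t \right)} = 74 + t$
$c{\left(h \right)} = -3 + h^{2}$ ($c{\left(h \right)} = -2 + \left(-1 + h h\right) = -2 + \left(-1 + h^{2}\right) = -3 + h^{2}$)
$\frac{B{\left(-208,121 \right)} + 42964}{-48079 + c{\left(-5 \right)}} = \frac{\left(74 + 121\right) + 42964}{-48079 - \left(3 - \left(-5\right)^{2}\right)} = \frac{195 + 42964}{-48079 + \left(-3 + 25\right)} = \frac{43159}{-48079 + 22} = \frac{43159}{-48057} = 43159 \left(- \frac{1}{48057}\right) = - \frac{43159}{48057}$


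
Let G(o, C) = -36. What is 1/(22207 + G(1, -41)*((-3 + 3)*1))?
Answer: 1/22207 ≈ 4.5031e-5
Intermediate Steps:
1/(22207 + G(1, -41)*((-3 + 3)*1)) = 1/(22207 - 36*(-3 + 3)) = 1/(22207 - 0) = 1/(22207 - 36*0) = 1/(22207 + 0) = 1/22207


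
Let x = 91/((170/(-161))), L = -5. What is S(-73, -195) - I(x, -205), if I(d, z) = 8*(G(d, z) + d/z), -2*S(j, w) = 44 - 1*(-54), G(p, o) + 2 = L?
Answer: 63371/17425 ≈ 3.6368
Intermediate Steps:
x = -14651/170 (x = 91/((170*(-1/161))) = 91/(-170/161) = 91*(-161/170) = -14651/170 ≈ -86.182)
G(p, o) = -7 (G(p, o) = -2 - 5 = -7)
S(j, w) = -49 (S(j, w) = -(44 - 1*(-54))/2 = -(44 + 54)/2 = -1/2*98 = -49)
I(d, z) = -56 + 8*d/z (I(d, z) = 8*(-7 + d/z) = -56 + 8*d/z)
S(-73, -195) - I(x, -205) = -49 - (-56 + 8*(-14651/170)/(-205)) = -49 - (-56 + 8*(-14651/170)*(-1/205)) = -49 - (-56 + 58604/17425) = -49 - 1*(-917196/17425) = -49 + 917196/17425 = 63371/17425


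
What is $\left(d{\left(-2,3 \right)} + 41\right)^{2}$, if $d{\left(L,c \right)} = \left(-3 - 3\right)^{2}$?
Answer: $5929$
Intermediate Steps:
$d{\left(L,c \right)} = 36$ ($d{\left(L,c \right)} = \left(-6\right)^{2} = 36$)
$\left(d{\left(-2,3 \right)} + 41\right)^{2} = \left(36 + 41\right)^{2} = 77^{2} = 5929$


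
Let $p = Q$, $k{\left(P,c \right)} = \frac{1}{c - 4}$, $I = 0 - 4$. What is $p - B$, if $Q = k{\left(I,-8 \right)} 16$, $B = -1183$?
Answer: $\frac{3545}{3} \approx 1181.7$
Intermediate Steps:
$I = -4$ ($I = 0 - 4 = -4$)
$k{\left(P,c \right)} = \frac{1}{-4 + c}$
$Q = - \frac{4}{3}$ ($Q = \frac{1}{-4 - 8} \cdot 16 = \frac{1}{-12} \cdot 16 = \left(- \frac{1}{12}\right) 16 = - \frac{4}{3} \approx -1.3333$)
$p = - \frac{4}{3} \approx -1.3333$
$p - B = - \frac{4}{3} - -1183 = - \frac{4}{3} + 1183 = \frac{3545}{3}$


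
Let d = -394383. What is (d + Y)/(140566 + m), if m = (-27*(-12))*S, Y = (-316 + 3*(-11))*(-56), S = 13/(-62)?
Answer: -11620009/4355440 ≈ -2.6679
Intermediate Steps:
S = -13/62 (S = 13*(-1/62) = -13/62 ≈ -0.20968)
Y = 19544 (Y = (-316 - 33)*(-56) = -349*(-56) = 19544)
m = -2106/31 (m = -27*(-12)*(-13/62) = 324*(-13/62) = -2106/31 ≈ -67.935)
(d + Y)/(140566 + m) = (-394383 + 19544)/(140566 - 2106/31) = -374839/4355440/31 = -374839*31/4355440 = -11620009/4355440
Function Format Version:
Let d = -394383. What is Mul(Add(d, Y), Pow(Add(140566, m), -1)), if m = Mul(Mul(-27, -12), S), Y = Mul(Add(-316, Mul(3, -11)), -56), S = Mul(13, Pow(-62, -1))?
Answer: Rational(-11620009, 4355440) ≈ -2.6679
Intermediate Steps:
S = Rational(-13, 62) (S = Mul(13, Rational(-1, 62)) = Rational(-13, 62) ≈ -0.20968)
Y = 19544 (Y = Mul(Add(-316, -33), -56) = Mul(-349, -56) = 19544)
m = Rational(-2106, 31) (m = Mul(Mul(-27, -12), Rational(-13, 62)) = Mul(324, Rational(-13, 62)) = Rational(-2106, 31) ≈ -67.935)
Mul(Add(d, Y), Pow(Add(140566, m), -1)) = Mul(Add(-394383, 19544), Pow(Add(140566, Rational(-2106, 31)), -1)) = Mul(-374839, Pow(Rational(4355440, 31), -1)) = Mul(-374839, Rational(31, 4355440)) = Rational(-11620009, 4355440)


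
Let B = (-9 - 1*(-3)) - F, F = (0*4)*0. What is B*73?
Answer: -438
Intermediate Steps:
F = 0 (F = 0*0 = 0)
B = -6 (B = (-9 - 1*(-3)) - 1*0 = (-9 + 3) + 0 = -6 + 0 = -6)
B*73 = -6*73 = -438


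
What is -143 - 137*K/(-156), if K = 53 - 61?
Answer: -5851/39 ≈ -150.03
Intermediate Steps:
K = -8
-143 - 137*K/(-156) = -143 - (-1096)/(-156) = -143 - (-1096)*(-1)/156 = -143 - 137*2/39 = -143 - 274/39 = -5851/39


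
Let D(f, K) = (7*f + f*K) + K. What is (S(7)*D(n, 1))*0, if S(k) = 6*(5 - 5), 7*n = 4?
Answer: 0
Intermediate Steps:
n = 4/7 (n = (1/7)*4 = 4/7 ≈ 0.57143)
S(k) = 0 (S(k) = 6*0 = 0)
D(f, K) = K + 7*f + K*f (D(f, K) = (7*f + K*f) + K = K + 7*f + K*f)
(S(7)*D(n, 1))*0 = (0*(1 + 7*(4/7) + 1*(4/7)))*0 = (0*(1 + 4 + 4/7))*0 = (0*(39/7))*0 = 0*0 = 0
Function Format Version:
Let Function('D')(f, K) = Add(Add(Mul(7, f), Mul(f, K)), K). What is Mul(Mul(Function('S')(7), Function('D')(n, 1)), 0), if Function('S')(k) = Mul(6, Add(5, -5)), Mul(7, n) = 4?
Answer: 0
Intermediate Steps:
n = Rational(4, 7) (n = Mul(Rational(1, 7), 4) = Rational(4, 7) ≈ 0.57143)
Function('S')(k) = 0 (Function('S')(k) = Mul(6, 0) = 0)
Function('D')(f, K) = Add(K, Mul(7, f), Mul(K, f)) (Function('D')(f, K) = Add(Add(Mul(7, f), Mul(K, f)), K) = Add(K, Mul(7, f), Mul(K, f)))
Mul(Mul(Function('S')(7), Function('D')(n, 1)), 0) = Mul(Mul(0, Add(1, Mul(7, Rational(4, 7)), Mul(1, Rational(4, 7)))), 0) = Mul(Mul(0, Add(1, 4, Rational(4, 7))), 0) = Mul(Mul(0, Rational(39, 7)), 0) = Mul(0, 0) = 0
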